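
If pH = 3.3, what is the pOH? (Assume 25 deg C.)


At 25 deg C, pH + pOH = 14.
pOH = 14 - pH = 14 - 3.3
pOH = 10.7:

10.70


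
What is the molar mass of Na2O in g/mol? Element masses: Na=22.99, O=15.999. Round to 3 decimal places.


M = sum(count * atomic_mass) over atoms.
M = 2*22.99 + 1*15.999
M = 45.98 + 15.999
M = 61.979 g/mol, rounded to 3 dp:

61.979 g/mol


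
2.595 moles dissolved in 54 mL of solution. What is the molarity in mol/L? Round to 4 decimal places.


Convert volume to liters: V_L = V_mL / 1000.
V_L = 54 / 1000 = 0.054 L
M = n / V_L = 2.595 / 0.054
M = 48.05555556 mol/L, rounded to 4 dp:

48.0556 mol/L


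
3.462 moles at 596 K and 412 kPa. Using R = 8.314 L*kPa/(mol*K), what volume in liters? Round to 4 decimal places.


PV = nRT, solve for V = nRT / P.
nRT = 3.462 * 8.314 * 596 = 17154.7085
V = 17154.7085 / 412
V = 41.63764199 L, rounded to 4 dp:

41.6376 L


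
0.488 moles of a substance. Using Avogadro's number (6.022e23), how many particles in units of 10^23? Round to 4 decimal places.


N = n * NA, then divide by 1e23 for the requested units.
N / 1e23 = n * 6.022
N / 1e23 = 0.488 * 6.022
N / 1e23 = 2.938736, rounded to 4 dp:

2.9387


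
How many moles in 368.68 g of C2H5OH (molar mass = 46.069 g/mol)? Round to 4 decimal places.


n = mass / M
n = 368.68 / 46.069
n = 8.00277844 mol, rounded to 4 dp:

8.0028 mol


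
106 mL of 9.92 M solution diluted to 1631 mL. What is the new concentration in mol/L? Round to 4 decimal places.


Dilution: M1*V1 = M2*V2, solve for M2.
M2 = M1*V1 / V2
M2 = 9.92 * 106 / 1631
M2 = 1051.52 / 1631
M2 = 0.64470877 mol/L, rounded to 4 dp:

0.6447 mol/L


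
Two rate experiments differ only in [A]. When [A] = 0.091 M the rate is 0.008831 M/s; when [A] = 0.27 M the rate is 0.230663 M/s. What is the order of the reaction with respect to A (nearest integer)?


Rate is proportional to [A]^n, so rate2/rate1 = ([A]2/[A]1)^n. Take logs to solve for n.
rate2/rate1 = 0.230663 / 0.008831 = 26.1197
[A]2/[A]1 = 0.27 / 0.091 = 2.967
n = ln(26.1197) / ln(2.967) = 3.0
Nearest integer order:

3


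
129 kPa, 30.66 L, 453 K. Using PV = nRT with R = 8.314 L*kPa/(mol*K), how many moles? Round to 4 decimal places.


PV = nRT, solve for n = PV / (RT).
PV = 129 * 30.66 = 3955.14
RT = 8.314 * 453 = 3766.242
n = 3955.14 / 3766.242
n = 1.05015557 mol, rounded to 4 dp:

1.0502 mol


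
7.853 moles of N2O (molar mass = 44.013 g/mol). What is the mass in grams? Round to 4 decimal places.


mass = n * M
mass = 7.853 * 44.013
mass = 345.634089 g, rounded to 4 dp:

345.6341 g


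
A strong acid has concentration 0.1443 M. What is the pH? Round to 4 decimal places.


A strong acid dissociates completely, so [H+] equals the given concentration.
pH = -log10([H+]) = -log10(0.1443)
pH = 0.84073367, rounded to 4 dp:

0.8407


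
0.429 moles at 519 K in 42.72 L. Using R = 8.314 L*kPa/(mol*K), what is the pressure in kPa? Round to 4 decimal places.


PV = nRT, solve for P = nRT / V.
nRT = 0.429 * 8.314 * 519 = 1851.1204
P = 1851.1204 / 42.72
P = 43.33147004 kPa, rounded to 4 dp:

43.3315 kPa


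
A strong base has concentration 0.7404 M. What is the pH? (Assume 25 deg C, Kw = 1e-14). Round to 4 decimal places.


A strong base dissociates completely, so [OH-] equals the given concentration.
pOH = -log10([OH-]) = -log10(0.7404) = 0.130534
pH = 14 - pOH = 14 - 0.130534
pH = 13.869466, rounded to 4 dp:

13.8695


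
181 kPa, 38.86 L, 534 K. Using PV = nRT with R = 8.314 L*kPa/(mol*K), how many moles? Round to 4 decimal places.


PV = nRT, solve for n = PV / (RT).
PV = 181 * 38.86 = 7033.66
RT = 8.314 * 534 = 4439.676
n = 7033.66 / 4439.676
n = 1.58427327 mol, rounded to 4 dp:

1.5843 mol


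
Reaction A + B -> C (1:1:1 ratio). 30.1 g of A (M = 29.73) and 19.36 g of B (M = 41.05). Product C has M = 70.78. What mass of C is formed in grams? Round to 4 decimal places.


Find moles of each reactant; the smaller value is the limiting reagent in a 1:1:1 reaction, so moles_C equals moles of the limiter.
n_A = mass_A / M_A = 30.1 / 29.73 = 1.012445 mol
n_B = mass_B / M_B = 19.36 / 41.05 = 0.47162 mol
Limiting reagent: B (smaller), n_limiting = 0.47162 mol
mass_C = n_limiting * M_C = 0.47162 * 70.78
mass_C = 33.3812636 g, rounded to 4 dp:

33.3813 g


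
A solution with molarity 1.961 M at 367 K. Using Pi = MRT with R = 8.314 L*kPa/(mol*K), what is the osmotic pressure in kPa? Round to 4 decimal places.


Osmotic pressure (van't Hoff): Pi = M*R*T.
RT = 8.314 * 367 = 3051.238
Pi = 1.961 * 3051.238
Pi = 5983.477718 kPa, rounded to 4 dp:

5983.4777 kPa


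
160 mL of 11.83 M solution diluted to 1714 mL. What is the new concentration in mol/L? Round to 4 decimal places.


Dilution: M1*V1 = M2*V2, solve for M2.
M2 = M1*V1 / V2
M2 = 11.83 * 160 / 1714
M2 = 1892.8 / 1714
M2 = 1.10431739 mol/L, rounded to 4 dp:

1.1043 mol/L


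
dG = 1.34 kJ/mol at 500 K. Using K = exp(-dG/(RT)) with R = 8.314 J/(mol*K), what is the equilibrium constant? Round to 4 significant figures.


dG is in kJ/mol; multiply by 1000 to match R in J/(mol*K).
RT = 8.314 * 500 = 4157.0 J/mol
exponent = -dG*1000 / (RT) = -(1.34*1000) / 4157.0 = -0.32234785
K = exp(-0.32234785)
K = 0.72444615, rounded to 4 significant figures:

0.7244


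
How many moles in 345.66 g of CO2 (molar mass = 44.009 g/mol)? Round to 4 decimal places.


n = mass / M
n = 345.66 / 44.009
n = 7.85430253 mol, rounded to 4 dp:

7.8543 mol


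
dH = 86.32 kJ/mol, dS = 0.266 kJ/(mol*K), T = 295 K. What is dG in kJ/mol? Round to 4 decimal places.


Gibbs: dG = dH - T*dS (consistent units, dS already in kJ/(mol*K)).
T*dS = 295 * 0.266 = 78.47
dG = 86.32 - (78.47)
dG = 7.85 kJ/mol, rounded to 4 dp:

7.8500 kJ/mol


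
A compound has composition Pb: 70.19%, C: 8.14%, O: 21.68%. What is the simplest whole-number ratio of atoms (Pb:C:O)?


Assume 100 g of compound, divide each mass% by atomic mass to get moles, then normalize by the smallest to get a raw atom ratio.
Moles per 100 g: Pb: 70.19/207.2 = 0.3388, C: 8.14/12.011 = 0.6777, O: 21.68/15.999 = 1.3551
Raw ratio (divide by min = 0.3388): Pb: 1.0, C: 2.001, O: 4.0
Multiply by 1 to clear fractions: Pb: 1.0 ~= 1, C: 2.001 ~= 2, O: 4.0 ~= 4
Reduce by GCD to get the simplest whole-number ratio:

1:2:4


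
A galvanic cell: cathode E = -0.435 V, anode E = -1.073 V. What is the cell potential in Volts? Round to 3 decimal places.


Standard cell potential: E_cell = E_cathode - E_anode.
E_cell = -0.435 - (-1.073)
E_cell = 0.638 V, rounded to 3 dp:

0.638 V


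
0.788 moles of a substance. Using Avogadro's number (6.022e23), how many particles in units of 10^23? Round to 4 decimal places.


N = n * NA, then divide by 1e23 for the requested units.
N / 1e23 = n * 6.022
N / 1e23 = 0.788 * 6.022
N / 1e23 = 4.745336, rounded to 4 dp:

4.7453


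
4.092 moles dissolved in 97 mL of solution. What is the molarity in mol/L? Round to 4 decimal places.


Convert volume to liters: V_L = V_mL / 1000.
V_L = 97 / 1000 = 0.097 L
M = n / V_L = 4.092 / 0.097
M = 42.18556701 mol/L, rounded to 4 dp:

42.1856 mol/L


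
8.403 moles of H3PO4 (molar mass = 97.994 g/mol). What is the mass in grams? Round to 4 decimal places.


mass = n * M
mass = 8.403 * 97.994
mass = 823.443582 g, rounded to 4 dp:

823.4436 g


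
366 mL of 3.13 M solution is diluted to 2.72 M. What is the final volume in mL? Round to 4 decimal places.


Dilution: M1*V1 = M2*V2, solve for V2.
V2 = M1*V1 / M2
V2 = 3.13 * 366 / 2.72
V2 = 1145.58 / 2.72
V2 = 421.16911765 mL, rounded to 4 dp:

421.1691 mL


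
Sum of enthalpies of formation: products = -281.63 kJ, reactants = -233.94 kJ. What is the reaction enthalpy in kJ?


dH_rxn = sum(dH_f products) - sum(dH_f reactants)
dH_rxn = -281.63 - (-233.94)
dH_rxn = -47.69 kJ:

-47.69 kJ


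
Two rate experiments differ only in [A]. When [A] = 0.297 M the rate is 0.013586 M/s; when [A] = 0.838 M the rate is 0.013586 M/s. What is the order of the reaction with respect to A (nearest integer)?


Rate is proportional to [A]^n, so rate2/rate1 = ([A]2/[A]1)^n. Take logs to solve for n.
rate2/rate1 = 0.013586 / 0.013586 = 1.0
[A]2/[A]1 = 0.838 / 0.297 = 2.8215
n = ln(1.0) / ln(2.8215) = 0.0
Nearest integer order:

0


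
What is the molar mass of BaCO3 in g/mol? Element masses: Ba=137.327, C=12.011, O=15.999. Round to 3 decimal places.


M = sum(count * atomic_mass) over atoms.
M = 1*137.327 + 1*12.011 + 3*15.999
M = 137.327 + 12.011 + 47.997
M = 197.335 g/mol, rounded to 3 dp:

197.335 g/mol


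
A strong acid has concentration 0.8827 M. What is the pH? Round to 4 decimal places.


A strong acid dissociates completely, so [H+] equals the given concentration.
pH = -log10([H+]) = -log10(0.8827)
pH = 0.05418687, rounded to 4 dp:

0.0542


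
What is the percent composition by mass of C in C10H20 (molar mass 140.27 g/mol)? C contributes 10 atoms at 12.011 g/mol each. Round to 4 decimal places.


pct = 100 * (n_elem * M_elem) / M_total
mass_contribution = 10 * 12.011 = 120.11 g/mol
pct = 100 * 120.11 / 140.27
pct = 85.62771797 %, rounded to 4 dp:

85.6277 %


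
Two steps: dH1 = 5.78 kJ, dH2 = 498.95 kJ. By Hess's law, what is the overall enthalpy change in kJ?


Hess's law: enthalpy is a state function, so add the step enthalpies.
dH_total = dH1 + dH2 = 5.78 + (498.95)
dH_total = 504.73 kJ:

504.73 kJ


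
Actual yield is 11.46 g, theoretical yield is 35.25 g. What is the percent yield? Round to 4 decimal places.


% yield = 100 * actual / theoretical
% yield = 100 * 11.46 / 35.25
% yield = 32.5106383 %, rounded to 4 dp:

32.5106 %


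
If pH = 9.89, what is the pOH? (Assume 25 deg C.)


At 25 deg C, pH + pOH = 14.
pOH = 14 - pH = 14 - 9.89
pOH = 4.11:

4.11


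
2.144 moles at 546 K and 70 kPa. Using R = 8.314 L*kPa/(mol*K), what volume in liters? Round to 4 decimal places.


PV = nRT, solve for V = nRT / P.
nRT = 2.144 * 8.314 * 546 = 9732.5679
V = 9732.5679 / 70
V = 139.03668429 L, rounded to 4 dp:

139.0367 L


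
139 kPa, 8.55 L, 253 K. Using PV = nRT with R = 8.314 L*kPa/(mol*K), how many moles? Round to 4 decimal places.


PV = nRT, solve for n = PV / (RT).
PV = 139 * 8.55 = 1188.45
RT = 8.314 * 253 = 2103.442
n = 1188.45 / 2103.442
n = 0.56500251 mol, rounded to 4 dp:

0.5650 mol


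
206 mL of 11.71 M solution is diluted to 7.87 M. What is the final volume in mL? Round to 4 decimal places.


Dilution: M1*V1 = M2*V2, solve for V2.
V2 = M1*V1 / M2
V2 = 11.71 * 206 / 7.87
V2 = 2412.26 / 7.87
V2 = 306.5133418 mL, rounded to 4 dp:

306.5133 mL


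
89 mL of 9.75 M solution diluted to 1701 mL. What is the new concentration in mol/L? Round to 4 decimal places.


Dilution: M1*V1 = M2*V2, solve for M2.
M2 = M1*V1 / V2
M2 = 9.75 * 89 / 1701
M2 = 867.75 / 1701
M2 = 0.51014109 mol/L, rounded to 4 dp:

0.5101 mol/L


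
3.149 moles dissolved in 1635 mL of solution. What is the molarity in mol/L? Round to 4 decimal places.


Convert volume to liters: V_L = V_mL / 1000.
V_L = 1635 / 1000 = 1.635 L
M = n / V_L = 3.149 / 1.635
M = 1.92599388 mol/L, rounded to 4 dp:

1.9260 mol/L


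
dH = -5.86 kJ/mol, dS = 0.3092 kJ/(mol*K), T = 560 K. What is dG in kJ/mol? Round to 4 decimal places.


Gibbs: dG = dH - T*dS (consistent units, dS already in kJ/(mol*K)).
T*dS = 560 * 0.3092 = 173.152
dG = -5.86 - (173.152)
dG = -179.012 kJ/mol, rounded to 4 dp:

-179.0120 kJ/mol


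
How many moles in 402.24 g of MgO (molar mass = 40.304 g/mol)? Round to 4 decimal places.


n = mass / M
n = 402.24 / 40.304
n = 9.98015085 mol, rounded to 4 dp:

9.9802 mol


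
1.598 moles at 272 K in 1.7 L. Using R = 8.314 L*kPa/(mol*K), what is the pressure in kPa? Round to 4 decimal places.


PV = nRT, solve for P = nRT / V.
nRT = 1.598 * 8.314 * 272 = 3613.73
P = 3613.73 / 1.7
P = 2125.72352941 kPa, rounded to 4 dp:

2125.7235 kPa


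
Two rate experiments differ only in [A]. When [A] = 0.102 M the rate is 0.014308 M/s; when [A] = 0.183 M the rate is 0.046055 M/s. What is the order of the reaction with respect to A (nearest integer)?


Rate is proportional to [A]^n, so rate2/rate1 = ([A]2/[A]1)^n. Take logs to solve for n.
rate2/rate1 = 0.046055 / 0.014308 = 3.2188
[A]2/[A]1 = 0.183 / 0.102 = 1.7941
n = ln(3.2188) / ln(1.7941) = 2.0
Nearest integer order:

2


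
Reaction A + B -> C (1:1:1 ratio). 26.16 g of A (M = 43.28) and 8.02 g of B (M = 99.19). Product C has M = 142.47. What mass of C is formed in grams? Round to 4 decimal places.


Find moles of each reactant; the smaller value is the limiting reagent in a 1:1:1 reaction, so moles_C equals moles of the limiter.
n_A = mass_A / M_A = 26.16 / 43.28 = 0.604436 mol
n_B = mass_B / M_B = 8.02 / 99.19 = 0.080855 mol
Limiting reagent: B (smaller), n_limiting = 0.080855 mol
mass_C = n_limiting * M_C = 0.080855 * 142.47
mass_C = 11.51941185 g, rounded to 4 dp:

11.5194 g


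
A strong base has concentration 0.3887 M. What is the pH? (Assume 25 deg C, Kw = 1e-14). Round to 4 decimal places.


A strong base dissociates completely, so [OH-] equals the given concentration.
pOH = -log10([OH-]) = -log10(0.3887) = 0.410385
pH = 14 - pOH = 14 - 0.410385
pH = 13.589615, rounded to 4 dp:

13.5896


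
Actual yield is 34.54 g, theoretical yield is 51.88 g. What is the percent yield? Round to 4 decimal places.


% yield = 100 * actual / theoretical
% yield = 100 * 34.54 / 51.88
% yield = 66.5767155 %, rounded to 4 dp:

66.5767 %


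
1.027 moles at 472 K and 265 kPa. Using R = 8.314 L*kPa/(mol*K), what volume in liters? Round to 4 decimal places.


PV = nRT, solve for V = nRT / P.
nRT = 1.027 * 8.314 * 472 = 4030.1616
V = 4030.1616 / 265
V = 15.20815698 L, rounded to 4 dp:

15.2082 L


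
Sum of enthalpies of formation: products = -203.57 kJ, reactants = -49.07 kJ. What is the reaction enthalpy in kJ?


dH_rxn = sum(dH_f products) - sum(dH_f reactants)
dH_rxn = -203.57 - (-49.07)
dH_rxn = -154.5 kJ:

-154.50 kJ


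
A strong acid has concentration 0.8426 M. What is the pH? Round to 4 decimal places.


A strong acid dissociates completely, so [H+] equals the given concentration.
pH = -log10([H+]) = -log10(0.8426)
pH = 0.07437855, rounded to 4 dp:

0.0744


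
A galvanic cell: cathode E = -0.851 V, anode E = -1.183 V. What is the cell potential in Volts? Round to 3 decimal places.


Standard cell potential: E_cell = E_cathode - E_anode.
E_cell = -0.851 - (-1.183)
E_cell = 0.332 V, rounded to 3 dp:

0.332 V


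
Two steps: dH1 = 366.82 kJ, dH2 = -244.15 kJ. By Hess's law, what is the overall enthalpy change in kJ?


Hess's law: enthalpy is a state function, so add the step enthalpies.
dH_total = dH1 + dH2 = 366.82 + (-244.15)
dH_total = 122.67 kJ:

122.67 kJ


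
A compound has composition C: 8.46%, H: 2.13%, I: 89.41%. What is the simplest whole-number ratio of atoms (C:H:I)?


Assume 100 g of compound, divide each mass% by atomic mass to get moles, then normalize by the smallest to get a raw atom ratio.
Moles per 100 g: C: 8.46/12.011 = 0.7044, H: 2.13/1.008 = 2.1131, I: 89.41/126.904 = 0.7045
Raw ratio (divide by min = 0.7044): C: 1.0, H: 3.0, I: 1.0
Multiply by 1 to clear fractions: C: 1.0 ~= 1, H: 3.0 ~= 3, I: 1.0 ~= 1
Reduce by GCD to get the simplest whole-number ratio:

1:3:1


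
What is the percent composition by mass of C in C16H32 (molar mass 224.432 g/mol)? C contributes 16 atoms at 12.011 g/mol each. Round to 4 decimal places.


pct = 100 * (n_elem * M_elem) / M_total
mass_contribution = 16 * 12.011 = 192.176 g/mol
pct = 100 * 192.176 / 224.432
pct = 85.62771797 %, rounded to 4 dp:

85.6277 %


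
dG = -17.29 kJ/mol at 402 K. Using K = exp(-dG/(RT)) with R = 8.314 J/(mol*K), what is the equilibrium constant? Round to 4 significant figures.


dG is in kJ/mol; multiply by 1000 to match R in J/(mol*K).
RT = 8.314 * 402 = 3342.228 J/mol
exponent = -dG*1000 / (RT) = -(-17.29*1000) / 3342.228 = 5.17319584
K = exp(5.17319584)
K = 176.47793, rounded to 4 significant figures:

176.5


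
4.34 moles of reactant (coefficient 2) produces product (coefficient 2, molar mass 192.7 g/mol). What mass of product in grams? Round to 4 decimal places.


Use the coefficient ratio to convert reactant moles to product moles, then multiply by the product's molar mass.
moles_P = moles_R * (coeff_P / coeff_R) = 4.34 * (2/2) = 4.34
mass_P = moles_P * M_P = 4.34 * 192.7
mass_P = 836.318 g, rounded to 4 dp:

836.3180 g


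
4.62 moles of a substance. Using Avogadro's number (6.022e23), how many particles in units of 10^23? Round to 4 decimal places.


N = n * NA, then divide by 1e23 for the requested units.
N / 1e23 = n * 6.022
N / 1e23 = 4.62 * 6.022
N / 1e23 = 27.82164, rounded to 4 dp:

27.8216


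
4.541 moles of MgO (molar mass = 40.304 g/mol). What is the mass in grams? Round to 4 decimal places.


mass = n * M
mass = 4.541 * 40.304
mass = 183.020464 g, rounded to 4 dp:

183.0205 g


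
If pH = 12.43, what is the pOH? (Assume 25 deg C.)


At 25 deg C, pH + pOH = 14.
pOH = 14 - pH = 14 - 12.43
pOH = 1.57:

1.57


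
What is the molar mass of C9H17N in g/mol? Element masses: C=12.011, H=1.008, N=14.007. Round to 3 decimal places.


M = sum(count * atomic_mass) over atoms.
M = 9*12.011 + 17*1.008 + 1*14.007
M = 108.099 + 17.136 + 14.007
M = 139.242 g/mol, rounded to 3 dp:

139.242 g/mol


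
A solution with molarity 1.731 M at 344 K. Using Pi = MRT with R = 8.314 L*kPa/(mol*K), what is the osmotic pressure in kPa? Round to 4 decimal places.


Osmotic pressure (van't Hoff): Pi = M*R*T.
RT = 8.314 * 344 = 2860.016
Pi = 1.731 * 2860.016
Pi = 4950.687696 kPa, rounded to 4 dp:

4950.6877 kPa


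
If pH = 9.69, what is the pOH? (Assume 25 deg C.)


At 25 deg C, pH + pOH = 14.
pOH = 14 - pH = 14 - 9.69
pOH = 4.31:

4.31


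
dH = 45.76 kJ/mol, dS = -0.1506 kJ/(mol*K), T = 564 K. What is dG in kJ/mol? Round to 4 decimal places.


Gibbs: dG = dH - T*dS (consistent units, dS already in kJ/(mol*K)).
T*dS = 564 * -0.1506 = -84.9384
dG = 45.76 - (-84.9384)
dG = 130.6984 kJ/mol, rounded to 4 dp:

130.6984 kJ/mol


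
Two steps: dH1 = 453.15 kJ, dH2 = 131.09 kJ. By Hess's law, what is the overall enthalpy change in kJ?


Hess's law: enthalpy is a state function, so add the step enthalpies.
dH_total = dH1 + dH2 = 453.15 + (131.09)
dH_total = 584.24 kJ:

584.24 kJ


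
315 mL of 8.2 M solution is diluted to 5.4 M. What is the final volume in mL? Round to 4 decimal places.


Dilution: M1*V1 = M2*V2, solve for V2.
V2 = M1*V1 / M2
V2 = 8.2 * 315 / 5.4
V2 = 2583.0 / 5.4
V2 = 478.33333333 mL, rounded to 4 dp:

478.3333 mL


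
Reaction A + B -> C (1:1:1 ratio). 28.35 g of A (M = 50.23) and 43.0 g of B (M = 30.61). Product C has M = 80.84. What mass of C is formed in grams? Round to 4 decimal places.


Find moles of each reactant; the smaller value is the limiting reagent in a 1:1:1 reaction, so moles_C equals moles of the limiter.
n_A = mass_A / M_A = 28.35 / 50.23 = 0.564404 mol
n_B = mass_B / M_B = 43.0 / 30.61 = 1.40477 mol
Limiting reagent: A (smaller), n_limiting = 0.564404 mol
mass_C = n_limiting * M_C = 0.564404 * 80.84
mass_C = 45.62641936 g, rounded to 4 dp:

45.6264 g


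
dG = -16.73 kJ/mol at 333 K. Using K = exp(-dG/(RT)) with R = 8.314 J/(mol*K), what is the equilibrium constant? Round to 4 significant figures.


dG is in kJ/mol; multiply by 1000 to match R in J/(mol*K).
RT = 8.314 * 333 = 2768.562 J/mol
exponent = -dG*1000 / (RT) = -(-16.73*1000) / 2768.562 = 6.04284824
K = exp(6.04284824)
K = 421.0907, rounded to 4 significant figures:

421.1


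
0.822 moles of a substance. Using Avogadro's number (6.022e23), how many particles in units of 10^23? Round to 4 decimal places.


N = n * NA, then divide by 1e23 for the requested units.
N / 1e23 = n * 6.022
N / 1e23 = 0.822 * 6.022
N / 1e23 = 4.950084, rounded to 4 dp:

4.9501


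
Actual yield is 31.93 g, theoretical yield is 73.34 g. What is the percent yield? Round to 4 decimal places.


% yield = 100 * actual / theoretical
% yield = 100 * 31.93 / 73.34
% yield = 43.53695119 %, rounded to 4 dp:

43.5370 %


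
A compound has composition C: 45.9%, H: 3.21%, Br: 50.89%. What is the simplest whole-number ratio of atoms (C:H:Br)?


Assume 100 g of compound, divide each mass% by atomic mass to get moles, then normalize by the smallest to get a raw atom ratio.
Moles per 100 g: C: 45.9/12.011 = 3.8215, H: 3.21/1.008 = 3.1845, Br: 50.89/79.904 = 0.6369
Raw ratio (divide by min = 0.6369): C: 6.0, H: 5.0, Br: 1.0
Multiply by 1 to clear fractions: C: 6.0 ~= 6, H: 5.0 ~= 5, Br: 1.0 ~= 1
Reduce by GCD to get the simplest whole-number ratio:

6:5:1


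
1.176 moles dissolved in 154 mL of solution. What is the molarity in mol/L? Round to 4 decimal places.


Convert volume to liters: V_L = V_mL / 1000.
V_L = 154 / 1000 = 0.154 L
M = n / V_L = 1.176 / 0.154
M = 7.63636364 mol/L, rounded to 4 dp:

7.6364 mol/L


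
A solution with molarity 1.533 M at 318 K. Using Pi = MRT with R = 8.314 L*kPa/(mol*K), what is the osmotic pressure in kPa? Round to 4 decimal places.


Osmotic pressure (van't Hoff): Pi = M*R*T.
RT = 8.314 * 318 = 2643.852
Pi = 1.533 * 2643.852
Pi = 4053.025116 kPa, rounded to 4 dp:

4053.0251 kPa


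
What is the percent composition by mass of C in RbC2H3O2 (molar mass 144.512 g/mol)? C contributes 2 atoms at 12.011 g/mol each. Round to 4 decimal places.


pct = 100 * (n_elem * M_elem) / M_total
mass_contribution = 2 * 12.011 = 24.022 g/mol
pct = 100 * 24.022 / 144.512
pct = 16.62284101 %, rounded to 4 dp:

16.6228 %


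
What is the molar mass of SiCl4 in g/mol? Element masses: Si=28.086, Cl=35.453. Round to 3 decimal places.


M = sum(count * atomic_mass) over atoms.
M = 1*28.086 + 4*35.453
M = 28.086 + 141.812
M = 169.898 g/mol, rounded to 3 dp:

169.898 g/mol


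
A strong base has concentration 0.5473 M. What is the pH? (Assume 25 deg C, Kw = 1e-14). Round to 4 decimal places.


A strong base dissociates completely, so [OH-] equals the given concentration.
pOH = -log10([OH-]) = -log10(0.5473) = 0.261775
pH = 14 - pOH = 14 - 0.261775
pH = 13.738225, rounded to 4 dp:

13.7382


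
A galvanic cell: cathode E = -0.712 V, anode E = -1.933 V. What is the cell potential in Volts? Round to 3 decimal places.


Standard cell potential: E_cell = E_cathode - E_anode.
E_cell = -0.712 - (-1.933)
E_cell = 1.221 V, rounded to 3 dp:

1.221 V


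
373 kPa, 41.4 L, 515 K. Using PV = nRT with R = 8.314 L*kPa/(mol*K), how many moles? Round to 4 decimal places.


PV = nRT, solve for n = PV / (RT).
PV = 373 * 41.4 = 15442.2
RT = 8.314 * 515 = 4281.71
n = 15442.2 / 4281.71
n = 3.60654972 mol, rounded to 4 dp:

3.6065 mol


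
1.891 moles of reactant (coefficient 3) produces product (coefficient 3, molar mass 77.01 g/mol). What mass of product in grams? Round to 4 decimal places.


Use the coefficient ratio to convert reactant moles to product moles, then multiply by the product's molar mass.
moles_P = moles_R * (coeff_P / coeff_R) = 1.891 * (3/3) = 1.891
mass_P = moles_P * M_P = 1.891 * 77.01
mass_P = 145.62591 g, rounded to 4 dp:

145.6259 g


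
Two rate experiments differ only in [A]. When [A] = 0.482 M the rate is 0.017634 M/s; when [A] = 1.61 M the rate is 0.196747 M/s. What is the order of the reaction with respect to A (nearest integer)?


Rate is proportional to [A]^n, so rate2/rate1 = ([A]2/[A]1)^n. Take logs to solve for n.
rate2/rate1 = 0.196747 / 0.017634 = 11.1573
[A]2/[A]1 = 1.61 / 0.482 = 3.3402
n = ln(11.1573) / ln(3.3402) = 2.0
Nearest integer order:

2


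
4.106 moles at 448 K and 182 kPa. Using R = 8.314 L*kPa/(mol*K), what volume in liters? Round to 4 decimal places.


PV = nRT, solve for V = nRT / P.
nRT = 4.106 * 8.314 * 448 = 15293.5032
V = 15293.5032 / 182
V = 84.03023736 L, rounded to 4 dp:

84.0302 L


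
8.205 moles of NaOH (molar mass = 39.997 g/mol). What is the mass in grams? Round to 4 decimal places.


mass = n * M
mass = 8.205 * 39.997
mass = 328.175385 g, rounded to 4 dp:

328.1754 g


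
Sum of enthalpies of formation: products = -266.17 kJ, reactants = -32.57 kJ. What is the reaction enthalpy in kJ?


dH_rxn = sum(dH_f products) - sum(dH_f reactants)
dH_rxn = -266.17 - (-32.57)
dH_rxn = -233.6 kJ:

-233.60 kJ


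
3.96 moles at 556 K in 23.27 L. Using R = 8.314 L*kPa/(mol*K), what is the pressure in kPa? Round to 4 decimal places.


PV = nRT, solve for P = nRT / V.
nRT = 3.96 * 8.314 * 556 = 18305.4326
P = 18305.4326 / 23.27
P = 786.65374302 kPa, rounded to 4 dp:

786.6537 kPa


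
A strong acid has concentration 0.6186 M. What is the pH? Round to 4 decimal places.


A strong acid dissociates completely, so [H+] equals the given concentration.
pH = -log10([H+]) = -log10(0.6186)
pH = 0.20859008, rounded to 4 dp:

0.2086


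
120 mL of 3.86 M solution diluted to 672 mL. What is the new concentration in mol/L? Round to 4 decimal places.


Dilution: M1*V1 = M2*V2, solve for M2.
M2 = M1*V1 / V2
M2 = 3.86 * 120 / 672
M2 = 463.2 / 672
M2 = 0.68928571 mol/L, rounded to 4 dp:

0.6893 mol/L


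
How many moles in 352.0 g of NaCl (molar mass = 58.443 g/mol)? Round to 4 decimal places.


n = mass / M
n = 352.0 / 58.443
n = 6.02296254 mol, rounded to 4 dp:

6.0230 mol


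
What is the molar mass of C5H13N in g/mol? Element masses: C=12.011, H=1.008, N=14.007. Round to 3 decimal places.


M = sum(count * atomic_mass) over atoms.
M = 5*12.011 + 13*1.008 + 1*14.007
M = 60.055 + 13.104 + 14.007
M = 87.166 g/mol, rounded to 3 dp:

87.166 g/mol


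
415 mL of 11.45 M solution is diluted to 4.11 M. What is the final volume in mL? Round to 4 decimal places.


Dilution: M1*V1 = M2*V2, solve for V2.
V2 = M1*V1 / M2
V2 = 11.45 * 415 / 4.11
V2 = 4751.75 / 4.11
V2 = 1156.14355231 mL, rounded to 4 dp:

1156.1436 mL


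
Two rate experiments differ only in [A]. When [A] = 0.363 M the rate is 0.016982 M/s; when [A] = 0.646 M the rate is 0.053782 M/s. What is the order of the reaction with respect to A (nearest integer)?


Rate is proportional to [A]^n, so rate2/rate1 = ([A]2/[A]1)^n. Take logs to solve for n.
rate2/rate1 = 0.053782 / 0.016982 = 3.167
[A]2/[A]1 = 0.646 / 0.363 = 1.7796
n = ln(3.167) / ln(1.7796) = 2.0
Nearest integer order:

2


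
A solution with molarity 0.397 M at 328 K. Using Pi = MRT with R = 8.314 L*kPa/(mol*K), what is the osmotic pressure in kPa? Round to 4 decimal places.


Osmotic pressure (van't Hoff): Pi = M*R*T.
RT = 8.314 * 328 = 2726.992
Pi = 0.397 * 2726.992
Pi = 1082.615824 kPa, rounded to 4 dp:

1082.6158 kPa


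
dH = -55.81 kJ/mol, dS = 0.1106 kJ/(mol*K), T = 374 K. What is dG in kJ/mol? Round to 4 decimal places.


Gibbs: dG = dH - T*dS (consistent units, dS already in kJ/(mol*K)).
T*dS = 374 * 0.1106 = 41.3644
dG = -55.81 - (41.3644)
dG = -97.1744 kJ/mol, rounded to 4 dp:

-97.1744 kJ/mol


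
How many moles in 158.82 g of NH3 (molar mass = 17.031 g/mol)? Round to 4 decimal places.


n = mass / M
n = 158.82 / 17.031
n = 9.3253479 mol, rounded to 4 dp:

9.3253 mol


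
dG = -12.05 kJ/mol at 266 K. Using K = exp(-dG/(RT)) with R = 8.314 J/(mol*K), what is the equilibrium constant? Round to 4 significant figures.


dG is in kJ/mol; multiply by 1000 to match R in J/(mol*K).
RT = 8.314 * 266 = 2211.524 J/mol
exponent = -dG*1000 / (RT) = -(-12.05*1000) / 2211.524 = 5.44873128
K = exp(5.44873128)
K = 232.46305, rounded to 4 significant figures:

232.5


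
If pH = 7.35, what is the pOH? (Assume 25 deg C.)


At 25 deg C, pH + pOH = 14.
pOH = 14 - pH = 14 - 7.35
pOH = 6.65:

6.65


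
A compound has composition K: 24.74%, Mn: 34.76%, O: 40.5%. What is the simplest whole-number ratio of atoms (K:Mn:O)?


Assume 100 g of compound, divide each mass% by atomic mass to get moles, then normalize by the smallest to get a raw atom ratio.
Moles per 100 g: K: 24.74/39.098 = 0.6328, Mn: 34.76/54.938 = 0.6327, O: 40.5/15.999 = 2.5314
Raw ratio (divide by min = 0.6327): K: 1.0, Mn: 1.0, O: 4.001
Multiply by 1 to clear fractions: K: 1.0 ~= 1, Mn: 1.0 ~= 1, O: 4.001 ~= 4
Reduce by GCD to get the simplest whole-number ratio:

1:1:4


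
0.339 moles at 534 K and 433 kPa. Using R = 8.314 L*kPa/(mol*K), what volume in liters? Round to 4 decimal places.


PV = nRT, solve for V = nRT / P.
nRT = 0.339 * 8.314 * 534 = 1505.0502
V = 1505.0502 / 433
V = 3.47586651 L, rounded to 4 dp:

3.4759 L


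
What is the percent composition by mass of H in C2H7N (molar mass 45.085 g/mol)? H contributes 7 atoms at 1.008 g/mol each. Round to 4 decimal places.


pct = 100 * (n_elem * M_elem) / M_total
mass_contribution = 7 * 1.008 = 7.056 g/mol
pct = 100 * 7.056 / 45.085
pct = 15.65043806 %, rounded to 4 dp:

15.6504 %


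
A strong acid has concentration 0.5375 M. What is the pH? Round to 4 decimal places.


A strong acid dissociates completely, so [H+] equals the given concentration.
pH = -log10([H+]) = -log10(0.5375)
pH = 0.26962153, rounded to 4 dp:

0.2696


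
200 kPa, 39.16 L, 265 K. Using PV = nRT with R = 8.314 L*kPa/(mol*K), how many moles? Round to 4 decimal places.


PV = nRT, solve for n = PV / (RT).
PV = 200 * 39.16 = 7832.0
RT = 8.314 * 265 = 2203.21
n = 7832.0 / 2203.21
n = 3.5548132 mol, rounded to 4 dp:

3.5548 mol


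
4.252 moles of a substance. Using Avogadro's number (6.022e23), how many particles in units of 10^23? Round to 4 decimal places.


N = n * NA, then divide by 1e23 for the requested units.
N / 1e23 = n * 6.022
N / 1e23 = 4.252 * 6.022
N / 1e23 = 25.605544, rounded to 4 dp:

25.6055


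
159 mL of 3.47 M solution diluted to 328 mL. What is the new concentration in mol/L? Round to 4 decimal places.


Dilution: M1*V1 = M2*V2, solve for M2.
M2 = M1*V1 / V2
M2 = 3.47 * 159 / 328
M2 = 551.73 / 328
M2 = 1.68210366 mol/L, rounded to 4 dp:

1.6821 mol/L


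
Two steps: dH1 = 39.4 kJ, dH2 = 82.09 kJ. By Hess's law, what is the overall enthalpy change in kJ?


Hess's law: enthalpy is a state function, so add the step enthalpies.
dH_total = dH1 + dH2 = 39.4 + (82.09)
dH_total = 121.49 kJ:

121.49 kJ


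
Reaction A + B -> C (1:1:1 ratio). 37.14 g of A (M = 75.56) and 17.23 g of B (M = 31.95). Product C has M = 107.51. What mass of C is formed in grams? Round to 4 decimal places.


Find moles of each reactant; the smaller value is the limiting reagent in a 1:1:1 reaction, so moles_C equals moles of the limiter.
n_A = mass_A / M_A = 37.14 / 75.56 = 0.49153 mol
n_B = mass_B / M_B = 17.23 / 31.95 = 0.53928 mol
Limiting reagent: A (smaller), n_limiting = 0.49153 mol
mass_C = n_limiting * M_C = 0.49153 * 107.51
mass_C = 52.8443903 g, rounded to 4 dp:

52.8444 g


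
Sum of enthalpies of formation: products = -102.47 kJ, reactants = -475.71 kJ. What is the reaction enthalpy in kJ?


dH_rxn = sum(dH_f products) - sum(dH_f reactants)
dH_rxn = -102.47 - (-475.71)
dH_rxn = 373.24 kJ:

373.24 kJ


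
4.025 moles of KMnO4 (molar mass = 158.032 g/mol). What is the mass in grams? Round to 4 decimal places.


mass = n * M
mass = 4.025 * 158.032
mass = 636.0788 g, rounded to 4 dp:

636.0788 g


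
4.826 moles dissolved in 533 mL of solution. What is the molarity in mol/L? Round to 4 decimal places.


Convert volume to liters: V_L = V_mL / 1000.
V_L = 533 / 1000 = 0.533 L
M = n / V_L = 4.826 / 0.533
M = 9.05440901 mol/L, rounded to 4 dp:

9.0544 mol/L


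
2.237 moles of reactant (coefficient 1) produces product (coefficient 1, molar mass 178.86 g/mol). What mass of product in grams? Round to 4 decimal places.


Use the coefficient ratio to convert reactant moles to product moles, then multiply by the product's molar mass.
moles_P = moles_R * (coeff_P / coeff_R) = 2.237 * (1/1) = 2.237
mass_P = moles_P * M_P = 2.237 * 178.86
mass_P = 400.10982 g, rounded to 4 dp:

400.1098 g


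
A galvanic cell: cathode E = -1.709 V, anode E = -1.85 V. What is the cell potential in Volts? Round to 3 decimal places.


Standard cell potential: E_cell = E_cathode - E_anode.
E_cell = -1.709 - (-1.85)
E_cell = 0.141 V, rounded to 3 dp:

0.141 V


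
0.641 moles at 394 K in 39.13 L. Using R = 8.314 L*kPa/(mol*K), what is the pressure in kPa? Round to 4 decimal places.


PV = nRT, solve for P = nRT / V.
nRT = 0.641 * 8.314 * 394 = 2099.734
P = 2099.734 / 39.13
P = 53.66046512 kPa, rounded to 4 dp:

53.6605 kPa


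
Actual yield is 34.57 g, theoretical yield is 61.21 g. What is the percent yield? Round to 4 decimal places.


% yield = 100 * actual / theoretical
% yield = 100 * 34.57 / 61.21
% yield = 56.47769972 %, rounded to 4 dp:

56.4777 %


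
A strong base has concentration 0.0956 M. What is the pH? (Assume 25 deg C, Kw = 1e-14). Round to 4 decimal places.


A strong base dissociates completely, so [OH-] equals the given concentration.
pOH = -log10([OH-]) = -log10(0.0956) = 1.019542
pH = 14 - pOH = 14 - 1.019542
pH = 12.980458, rounded to 4 dp:

12.9805


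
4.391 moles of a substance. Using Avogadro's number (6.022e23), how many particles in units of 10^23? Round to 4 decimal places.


N = n * NA, then divide by 1e23 for the requested units.
N / 1e23 = n * 6.022
N / 1e23 = 4.391 * 6.022
N / 1e23 = 26.442602, rounded to 4 dp:

26.4426


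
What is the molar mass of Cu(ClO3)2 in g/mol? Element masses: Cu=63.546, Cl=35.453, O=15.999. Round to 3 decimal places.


M = sum(count * atomic_mass) over atoms.
M = 1*63.546 + 2*35.453 + 6*15.999
M = 63.546 + 70.906 + 95.994
M = 230.446 g/mol, rounded to 3 dp:

230.446 g/mol


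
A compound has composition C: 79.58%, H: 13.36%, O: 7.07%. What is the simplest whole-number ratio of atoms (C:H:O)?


Assume 100 g of compound, divide each mass% by atomic mass to get moles, then normalize by the smallest to get a raw atom ratio.
Moles per 100 g: C: 79.58/12.011 = 6.6256, H: 13.36/1.008 = 13.254, O: 7.07/15.999 = 0.4419
Raw ratio (divide by min = 0.4419): C: 14.993, H: 29.993, O: 1.0
Multiply by 1 to clear fractions: C: 14.993 ~= 15, H: 29.993 ~= 30, O: 1.0 ~= 1
Reduce by GCD to get the simplest whole-number ratio:

15:30:1


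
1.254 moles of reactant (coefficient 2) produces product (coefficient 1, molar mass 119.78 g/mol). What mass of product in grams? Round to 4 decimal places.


Use the coefficient ratio to convert reactant moles to product moles, then multiply by the product's molar mass.
moles_P = moles_R * (coeff_P / coeff_R) = 1.254 * (1/2) = 0.627
mass_P = moles_P * M_P = 0.627 * 119.78
mass_P = 75.10206 g, rounded to 4 dp:

75.1021 g


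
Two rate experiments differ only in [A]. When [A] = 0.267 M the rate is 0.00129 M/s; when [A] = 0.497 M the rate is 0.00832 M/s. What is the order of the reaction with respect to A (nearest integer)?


Rate is proportional to [A]^n, so rate2/rate1 = ([A]2/[A]1)^n. Take logs to solve for n.
rate2/rate1 = 0.00832 / 0.00129 = 6.4496
[A]2/[A]1 = 0.497 / 0.267 = 1.8614
n = ln(6.4496) / ln(1.8614) = 3.0
Nearest integer order:

3


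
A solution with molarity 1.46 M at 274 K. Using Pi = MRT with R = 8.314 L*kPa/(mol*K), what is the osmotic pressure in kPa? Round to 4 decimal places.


Osmotic pressure (van't Hoff): Pi = M*R*T.
RT = 8.314 * 274 = 2278.036
Pi = 1.46 * 2278.036
Pi = 3325.93256 kPa, rounded to 4 dp:

3325.9326 kPa


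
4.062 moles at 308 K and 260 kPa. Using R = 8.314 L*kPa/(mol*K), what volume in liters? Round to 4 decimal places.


PV = nRT, solve for V = nRT / P.
nRT = 4.062 * 8.314 * 308 = 10401.6121
V = 10401.6121 / 260
V = 40.00620038 L, rounded to 4 dp:

40.0062 L


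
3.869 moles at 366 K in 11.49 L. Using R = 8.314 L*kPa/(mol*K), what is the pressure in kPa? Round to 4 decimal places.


PV = nRT, solve for P = nRT / V.
nRT = 3.869 * 8.314 * 366 = 11773.073
P = 11773.073 / 11.49
P = 1024.63646649 kPa, rounded to 4 dp:

1024.6365 kPa


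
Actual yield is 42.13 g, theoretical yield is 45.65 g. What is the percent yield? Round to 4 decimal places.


% yield = 100 * actual / theoretical
% yield = 100 * 42.13 / 45.65
% yield = 92.28915663 %, rounded to 4 dp:

92.2892 %


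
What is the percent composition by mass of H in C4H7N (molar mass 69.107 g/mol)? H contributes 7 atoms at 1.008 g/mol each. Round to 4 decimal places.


pct = 100 * (n_elem * M_elem) / M_total
mass_contribution = 7 * 1.008 = 7.056 g/mol
pct = 100 * 7.056 / 69.107
pct = 10.21025366 %, rounded to 4 dp:

10.2103 %


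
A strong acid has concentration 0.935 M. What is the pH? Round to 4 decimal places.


A strong acid dissociates completely, so [H+] equals the given concentration.
pH = -log10([H+]) = -log10(0.935)
pH = 0.02918839, rounded to 4 dp:

0.0292


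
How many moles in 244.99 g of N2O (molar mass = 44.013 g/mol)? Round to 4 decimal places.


n = mass / M
n = 244.99 / 44.013
n = 5.56630995 mol, rounded to 4 dp:

5.5663 mol


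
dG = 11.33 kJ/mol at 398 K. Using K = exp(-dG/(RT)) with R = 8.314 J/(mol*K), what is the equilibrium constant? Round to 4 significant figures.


dG is in kJ/mol; multiply by 1000 to match R in J/(mol*K).
RT = 8.314 * 398 = 3308.972 J/mol
exponent = -dG*1000 / (RT) = -(11.33*1000) / 3308.972 = -3.42402414
K = exp(-3.42402414)
K = 0.03258106, rounded to 4 significant figures:

0.03258


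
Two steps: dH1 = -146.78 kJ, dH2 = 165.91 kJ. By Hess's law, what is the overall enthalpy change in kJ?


Hess's law: enthalpy is a state function, so add the step enthalpies.
dH_total = dH1 + dH2 = -146.78 + (165.91)
dH_total = 19.13 kJ:

19.13 kJ


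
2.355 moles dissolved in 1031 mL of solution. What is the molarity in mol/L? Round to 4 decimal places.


Convert volume to liters: V_L = V_mL / 1000.
V_L = 1031 / 1000 = 1.031 L
M = n / V_L = 2.355 / 1.031
M = 2.28419011 mol/L, rounded to 4 dp:

2.2842 mol/L


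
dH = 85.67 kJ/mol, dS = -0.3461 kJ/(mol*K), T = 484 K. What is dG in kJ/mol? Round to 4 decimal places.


Gibbs: dG = dH - T*dS (consistent units, dS already in kJ/(mol*K)).
T*dS = 484 * -0.3461 = -167.5124
dG = 85.67 - (-167.5124)
dG = 253.1824 kJ/mol, rounded to 4 dp:

253.1824 kJ/mol


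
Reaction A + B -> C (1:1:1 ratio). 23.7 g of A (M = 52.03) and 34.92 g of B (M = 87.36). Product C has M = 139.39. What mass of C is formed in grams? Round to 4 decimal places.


Find moles of each reactant; the smaller value is the limiting reagent in a 1:1:1 reaction, so moles_C equals moles of the limiter.
n_A = mass_A / M_A = 23.7 / 52.03 = 0.455506 mol
n_B = mass_B / M_B = 34.92 / 87.36 = 0.399725 mol
Limiting reagent: B (smaller), n_limiting = 0.399725 mol
mass_C = n_limiting * M_C = 0.399725 * 139.39
mass_C = 55.71766775 g, rounded to 4 dp:

55.7177 g


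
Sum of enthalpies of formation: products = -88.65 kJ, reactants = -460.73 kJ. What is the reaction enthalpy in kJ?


dH_rxn = sum(dH_f products) - sum(dH_f reactants)
dH_rxn = -88.65 - (-460.73)
dH_rxn = 372.08 kJ:

372.08 kJ


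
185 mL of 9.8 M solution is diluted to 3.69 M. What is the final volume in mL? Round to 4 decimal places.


Dilution: M1*V1 = M2*V2, solve for V2.
V2 = M1*V1 / M2
V2 = 9.8 * 185 / 3.69
V2 = 1813.0 / 3.69
V2 = 491.32791328 mL, rounded to 4 dp:

491.3279 mL


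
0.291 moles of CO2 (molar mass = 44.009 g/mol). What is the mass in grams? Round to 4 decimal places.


mass = n * M
mass = 0.291 * 44.009
mass = 12.806619 g, rounded to 4 dp:

12.8066 g


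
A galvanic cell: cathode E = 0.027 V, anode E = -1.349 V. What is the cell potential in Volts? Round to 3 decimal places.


Standard cell potential: E_cell = E_cathode - E_anode.
E_cell = 0.027 - (-1.349)
E_cell = 1.376 V, rounded to 3 dp:

1.376 V


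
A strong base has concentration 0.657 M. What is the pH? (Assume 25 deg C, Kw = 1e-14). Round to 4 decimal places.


A strong base dissociates completely, so [OH-] equals the given concentration.
pOH = -log10([OH-]) = -log10(0.657) = 0.182435
pH = 14 - pOH = 14 - 0.182435
pH = 13.817565, rounded to 4 dp:

13.8176


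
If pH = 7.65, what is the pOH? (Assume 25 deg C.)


At 25 deg C, pH + pOH = 14.
pOH = 14 - pH = 14 - 7.65
pOH = 6.35:

6.35
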